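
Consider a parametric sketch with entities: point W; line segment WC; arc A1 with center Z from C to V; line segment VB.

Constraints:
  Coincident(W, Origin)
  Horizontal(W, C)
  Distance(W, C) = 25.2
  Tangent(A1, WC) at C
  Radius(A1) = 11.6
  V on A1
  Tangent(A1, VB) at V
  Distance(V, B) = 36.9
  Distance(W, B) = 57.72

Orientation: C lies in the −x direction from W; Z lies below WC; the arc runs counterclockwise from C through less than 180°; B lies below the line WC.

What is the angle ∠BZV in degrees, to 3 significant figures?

72.5°

Checks: |ZV| = 11.60 ✓; ∠(ZV, VB) = 90.00° ✓; |VB| = 36.90 ✓; |WB| = 57.72 ✓.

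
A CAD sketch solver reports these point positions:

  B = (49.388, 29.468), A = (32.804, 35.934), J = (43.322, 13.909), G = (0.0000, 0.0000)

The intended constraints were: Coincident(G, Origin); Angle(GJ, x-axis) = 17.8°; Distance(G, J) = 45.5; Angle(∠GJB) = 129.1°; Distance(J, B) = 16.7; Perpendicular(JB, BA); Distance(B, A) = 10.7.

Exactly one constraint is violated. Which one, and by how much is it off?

Distance(B, A) = 10.7 — off by 7.10.

G = (0.00, 0.00) ✓; GJ at 17.80° ✓; |GJ| = 45.50 ✓; ∠GJB = 129.1° ✓; |JB| = 16.70 ✓; ∠(JB, BA) = 90.00° ✓; |BA| = 17.80 ✗.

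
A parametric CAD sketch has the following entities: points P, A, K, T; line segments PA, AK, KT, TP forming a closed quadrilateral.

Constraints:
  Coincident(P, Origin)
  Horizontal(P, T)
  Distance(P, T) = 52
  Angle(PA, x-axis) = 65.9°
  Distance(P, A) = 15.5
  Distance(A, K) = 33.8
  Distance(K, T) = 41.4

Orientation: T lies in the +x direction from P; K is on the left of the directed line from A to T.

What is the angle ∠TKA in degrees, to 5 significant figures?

78.240°

P is at the origin; PT is horizontal with |PT| = 52.0 and T in +x, so T = (52.0, 0). PA runs at 65.9° with |PA| = 15.5, so A = (6.3291, 14.149). K is determined by |AK| = 33.8 and |KT| = 41.4 together: it lies at the intersection of circle(A, 33.8) and circle(T, 41.4). With |AT| = 47.812, the foot of the radical line on AT is 17.929 from A and the perpendicular offset is √(33.8² − 17.929²) = 28.653. Taking the left-of-AT solution: K = (31.935, 36.212).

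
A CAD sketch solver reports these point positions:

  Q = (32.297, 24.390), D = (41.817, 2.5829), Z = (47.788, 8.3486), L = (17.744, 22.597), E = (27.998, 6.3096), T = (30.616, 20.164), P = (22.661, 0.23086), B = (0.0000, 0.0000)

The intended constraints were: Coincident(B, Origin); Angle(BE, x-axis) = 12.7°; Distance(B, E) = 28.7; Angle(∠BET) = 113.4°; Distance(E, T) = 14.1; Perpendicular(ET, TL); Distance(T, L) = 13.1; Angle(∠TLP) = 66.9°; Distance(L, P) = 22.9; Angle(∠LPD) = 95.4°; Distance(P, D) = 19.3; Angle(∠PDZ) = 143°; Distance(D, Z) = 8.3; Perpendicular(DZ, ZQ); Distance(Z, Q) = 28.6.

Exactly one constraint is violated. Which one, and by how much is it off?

Distance(Z, Q) = 28.6 — off by 6.30.

B = (0.00, 0.00) ✓; BE at 12.70° ✓; |BE| = 28.70 ✓; ∠BET = 113.4° ✓; |ET| = 14.10 ✓; ∠(ET, TL) = 90.00° ✓; |TL| = 13.10 ✓; ∠TLP = 66.90° ✓; |LP| = 22.90 ✓; ∠LPD = 95.40° ✓; |PD| = 19.30 ✓; ∠PDZ = 143.0° ✓; |DZ| = 8.300 ✓; ∠(DZ, ZQ) = 90.00° ✓; |ZQ| = 22.30 ✗.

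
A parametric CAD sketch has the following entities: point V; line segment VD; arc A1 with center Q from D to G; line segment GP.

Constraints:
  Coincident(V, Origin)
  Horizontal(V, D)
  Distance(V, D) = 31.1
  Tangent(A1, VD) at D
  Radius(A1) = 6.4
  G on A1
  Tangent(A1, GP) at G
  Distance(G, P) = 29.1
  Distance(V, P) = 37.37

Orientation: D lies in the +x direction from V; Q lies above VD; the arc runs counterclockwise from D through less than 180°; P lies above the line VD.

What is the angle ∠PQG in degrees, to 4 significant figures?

77.60°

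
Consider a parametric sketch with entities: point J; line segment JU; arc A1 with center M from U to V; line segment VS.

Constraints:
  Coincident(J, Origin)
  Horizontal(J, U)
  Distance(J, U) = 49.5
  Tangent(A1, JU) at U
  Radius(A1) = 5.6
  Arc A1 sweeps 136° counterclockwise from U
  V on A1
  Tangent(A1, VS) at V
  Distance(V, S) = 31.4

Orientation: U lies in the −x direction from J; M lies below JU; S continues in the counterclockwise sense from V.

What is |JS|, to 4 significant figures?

44.02

J is at the origin; J and U share the same y with |JU| = 49.5 and U on the −x side, so U = (-49.50, 0.000). Tangency of A1 to JU means the radius MU is perpendicular to JU, so M = U + (0, -5.6) = (-49.50, -5.600). On A1, U sits at bearing 90° from M; a 136° counterclockwise sweep puts V at bearing 226°, so V = M + 5.6·(cos 226°, sin 226°) = (-53.39, -9.628). Since A1 is tangent to VS there, MV ⟂ VS, so VS runs along (−sin 226°, cos 226°); with |VS| = 31.4, S = (-30.80, -31.44). Then |JS| = |S − J| = 44.02.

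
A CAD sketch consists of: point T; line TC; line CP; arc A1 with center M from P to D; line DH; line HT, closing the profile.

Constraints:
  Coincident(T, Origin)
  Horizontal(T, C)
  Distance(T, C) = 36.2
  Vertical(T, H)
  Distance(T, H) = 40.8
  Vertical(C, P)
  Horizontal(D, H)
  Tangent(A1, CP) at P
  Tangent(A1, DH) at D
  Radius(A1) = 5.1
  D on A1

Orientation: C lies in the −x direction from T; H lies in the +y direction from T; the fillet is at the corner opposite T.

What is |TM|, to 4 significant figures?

47.35

T is at the origin; T and C share the same y with |TC| = 36.2 and C on the −x side, so C = (-36.20, 0.000). T and H share the same x with |TH| = 40.8 and H on the +y side, so H = (0.000, 40.80). The virtual corner opposite T is at (-36.20, 40.80). A1 meets CP tangentially, so MP is at right angles to CP and since A1 is tangent to DH there, MD ⟂ DH, with radius 5.1, so the center M sits 5.1 in from both sides at M = (-31.10, 35.70). Then |TM| = |M − T| = 47.35.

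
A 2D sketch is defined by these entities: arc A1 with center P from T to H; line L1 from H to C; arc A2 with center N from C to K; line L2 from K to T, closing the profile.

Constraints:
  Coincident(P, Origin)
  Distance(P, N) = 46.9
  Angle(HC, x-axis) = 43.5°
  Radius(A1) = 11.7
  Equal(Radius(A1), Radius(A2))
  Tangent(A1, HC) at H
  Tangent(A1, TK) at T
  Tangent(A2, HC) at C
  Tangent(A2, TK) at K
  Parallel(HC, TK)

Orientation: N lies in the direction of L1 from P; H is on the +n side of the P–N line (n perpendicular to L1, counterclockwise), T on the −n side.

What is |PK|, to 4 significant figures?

48.34

The slot axis is L1's direction at 43.5°, so u = (cos 43.5°, sin 43.5°) = (0.7254, 0.6884) and n = (−sin 43.5°, cos 43.5°) = (-0.6884, 0.7254). P is at the origin and N lies 46.9 along u from P, so N = 46.9·u = (34.02, 32.28). Tangency of A1 to both parallel lines with radius 11.7 puts H and T at P ± 11.7·n: H = (-8.054, 8.487), T = (8.054, -8.487). Equal radii place C and K the same way about N: C = N + 11.7·n = (25.97, 40.77), K = N − 11.7·n = (42.07, 23.80). Then |PK| = |K − P| = 48.34.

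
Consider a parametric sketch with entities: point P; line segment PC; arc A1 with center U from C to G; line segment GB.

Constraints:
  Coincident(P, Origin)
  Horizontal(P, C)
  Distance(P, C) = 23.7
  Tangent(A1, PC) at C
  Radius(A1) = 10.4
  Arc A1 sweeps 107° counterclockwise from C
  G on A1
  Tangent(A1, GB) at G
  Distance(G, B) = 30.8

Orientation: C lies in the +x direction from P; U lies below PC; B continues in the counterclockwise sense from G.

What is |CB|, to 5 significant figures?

42.905

On A1, C sits at bearing 90° from U; a 107° counterclockwise sweep puts G at bearing 197°, so G = U + 10.4·(cos 197°, sin 197°) = (13.754, -13.441). The tangent condition forces UG to be normal to GB, so GB runs along (−sin 197°, cos 197°); with |GB| = 30.8, B = (22.759, -42.895). Then |CB| = |B − C| = 42.905.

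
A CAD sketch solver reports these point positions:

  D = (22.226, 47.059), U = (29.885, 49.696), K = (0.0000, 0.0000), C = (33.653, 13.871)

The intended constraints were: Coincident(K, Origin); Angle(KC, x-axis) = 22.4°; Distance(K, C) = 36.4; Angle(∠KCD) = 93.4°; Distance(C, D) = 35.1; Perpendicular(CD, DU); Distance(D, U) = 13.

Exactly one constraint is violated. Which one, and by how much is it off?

Distance(D, U) = 13 — off by 4.90.

K = (0.00, 0.00) ✓; KC at 22.40° ✓; |KC| = 36.40 ✓; ∠KCD = 93.40° ✓; |CD| = 35.10 ✓; ∠(CD, DU) = 90.00° ✓; |DU| = 8.100 ✗.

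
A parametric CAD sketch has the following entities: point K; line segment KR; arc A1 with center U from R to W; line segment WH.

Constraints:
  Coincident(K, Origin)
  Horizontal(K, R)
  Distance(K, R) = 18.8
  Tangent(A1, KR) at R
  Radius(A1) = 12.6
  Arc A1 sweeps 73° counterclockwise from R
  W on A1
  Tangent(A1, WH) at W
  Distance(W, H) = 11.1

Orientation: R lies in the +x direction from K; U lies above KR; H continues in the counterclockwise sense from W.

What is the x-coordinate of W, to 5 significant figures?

30.849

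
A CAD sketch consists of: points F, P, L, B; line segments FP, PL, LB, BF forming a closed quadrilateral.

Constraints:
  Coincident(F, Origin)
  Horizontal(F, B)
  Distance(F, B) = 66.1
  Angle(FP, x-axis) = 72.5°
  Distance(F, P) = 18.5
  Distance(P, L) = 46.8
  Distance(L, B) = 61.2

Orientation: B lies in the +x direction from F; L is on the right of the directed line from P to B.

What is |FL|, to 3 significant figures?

31.1

F is at the origin; F and B share the same y with |FB| = 66.1 and B in +x, so B = (66.1, 0). FP runs at 72.5° with |FP| = 18.5, so P = (5.56, 17.6). L is determined by |PL| = 46.8 and |LB| = 61.2 together: it lies at the intersection of circle(P, 46.8) and circle(B, 61.2). With |PB| = 63.1, the foot of the radical line on PB is 19.2 from P and the perpendicular offset is √(46.8² − 19.2²) = 42.7. Taking the right-of-PB solution: L = (12.0, -28.7).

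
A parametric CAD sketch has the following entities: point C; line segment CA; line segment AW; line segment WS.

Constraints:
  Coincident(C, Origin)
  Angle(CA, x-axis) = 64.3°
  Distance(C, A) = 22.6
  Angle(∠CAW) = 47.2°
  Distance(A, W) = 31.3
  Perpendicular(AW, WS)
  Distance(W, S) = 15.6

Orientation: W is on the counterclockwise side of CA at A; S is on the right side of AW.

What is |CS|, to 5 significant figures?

35.916

C is at the origin; CA runs at 64.3° with length 22.6, so A = 22.6·(cos 64.3°, sin 64.3°) = (9.8007, 20.364). ∠CAW = 47.2°, so AW runs at 64.3° + (180° − 47.2°) = 197.10° from the x-axis; with |AW| = 31.3, W = A + 31.3·(cos 197.10°, sin 197.10°) = (-20.116, 11.161). The perpendicularity gives WS at right angles to AW; with |WS| = 15.6 on the right of AW, S = W + 15.6·(-0.29404, 0.95579) = (-24.703, 26.071). Then |CS| = |S − C| = 35.916.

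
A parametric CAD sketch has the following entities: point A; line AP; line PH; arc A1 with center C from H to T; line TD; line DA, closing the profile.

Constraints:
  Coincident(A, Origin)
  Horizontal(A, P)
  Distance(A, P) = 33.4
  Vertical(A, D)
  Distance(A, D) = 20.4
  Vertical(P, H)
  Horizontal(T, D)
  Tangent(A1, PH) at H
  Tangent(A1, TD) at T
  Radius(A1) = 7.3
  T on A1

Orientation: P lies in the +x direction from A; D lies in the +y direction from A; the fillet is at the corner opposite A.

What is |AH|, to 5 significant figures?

35.877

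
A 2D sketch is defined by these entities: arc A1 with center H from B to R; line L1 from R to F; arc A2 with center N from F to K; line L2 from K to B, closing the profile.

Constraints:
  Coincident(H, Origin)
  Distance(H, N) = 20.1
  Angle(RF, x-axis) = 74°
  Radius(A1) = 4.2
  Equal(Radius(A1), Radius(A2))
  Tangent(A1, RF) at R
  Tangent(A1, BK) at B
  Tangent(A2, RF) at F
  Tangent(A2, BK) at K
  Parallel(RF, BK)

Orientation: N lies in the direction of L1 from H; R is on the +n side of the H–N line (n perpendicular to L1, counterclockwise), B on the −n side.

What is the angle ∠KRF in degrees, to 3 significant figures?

22.7°

The slot axis is L1's direction at 74.0°, so u = (cos 74.0°, sin 74.0°) = (0.276, 0.961) and n = (−sin 74.0°, cos 74.0°) = (-0.961, 0.276). H is at the origin and N lies 20.1 along u from H, so N = 20.1·u = (5.54, 19.3). Tangency of A1 to both parallel lines with radius 4.2 puts R and B at H ± 4.2·n: R = (-4.04, 1.16), B = (4.04, -1.16). Equal radii place F and K the same way about N: F = N + 4.2·n = (1.50, 20.5), K = N − 4.2·n = (9.58, 18.2). Then cos ∠KRF = RK·RF / (|RK||RF|), giving 22.7°.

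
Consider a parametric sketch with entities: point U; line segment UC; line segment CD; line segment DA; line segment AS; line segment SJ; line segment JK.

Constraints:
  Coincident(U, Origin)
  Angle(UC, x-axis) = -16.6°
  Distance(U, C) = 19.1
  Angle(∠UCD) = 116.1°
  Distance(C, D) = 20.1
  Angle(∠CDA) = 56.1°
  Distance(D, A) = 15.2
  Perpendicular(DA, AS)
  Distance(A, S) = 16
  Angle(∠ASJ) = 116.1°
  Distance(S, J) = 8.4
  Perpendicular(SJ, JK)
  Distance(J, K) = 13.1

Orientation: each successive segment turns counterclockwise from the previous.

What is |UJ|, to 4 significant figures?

23.17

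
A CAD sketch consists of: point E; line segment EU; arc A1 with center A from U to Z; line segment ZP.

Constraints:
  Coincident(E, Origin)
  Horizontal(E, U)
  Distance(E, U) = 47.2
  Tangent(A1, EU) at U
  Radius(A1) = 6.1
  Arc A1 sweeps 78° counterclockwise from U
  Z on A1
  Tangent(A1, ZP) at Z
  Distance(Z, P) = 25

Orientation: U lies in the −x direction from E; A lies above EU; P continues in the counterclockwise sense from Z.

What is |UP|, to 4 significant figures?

31.34

E is at the origin; E and U share the same y with |EU| = 47.2 and U on the −x side, so U = (-47.20, 0.000). A1 meets EU tangentially, so AU is at right angles to EU, so A = U + (0, 6.1) = (-47.20, 6.100). On A1, U sits at bearing -90° from A; a 78° counterclockwise sweep puts Z at bearing -12°, so Z = A + 6.1·(cos -12°, sin -12°) = (-41.23, 4.832). Since A1 is tangent to ZP there, AZ ⟂ ZP, so ZP runs along (−sin -12°, cos -12°); with |ZP| = 25.0, P = (-36.04, 29.29). Then |UP| = |P − U| = 31.34.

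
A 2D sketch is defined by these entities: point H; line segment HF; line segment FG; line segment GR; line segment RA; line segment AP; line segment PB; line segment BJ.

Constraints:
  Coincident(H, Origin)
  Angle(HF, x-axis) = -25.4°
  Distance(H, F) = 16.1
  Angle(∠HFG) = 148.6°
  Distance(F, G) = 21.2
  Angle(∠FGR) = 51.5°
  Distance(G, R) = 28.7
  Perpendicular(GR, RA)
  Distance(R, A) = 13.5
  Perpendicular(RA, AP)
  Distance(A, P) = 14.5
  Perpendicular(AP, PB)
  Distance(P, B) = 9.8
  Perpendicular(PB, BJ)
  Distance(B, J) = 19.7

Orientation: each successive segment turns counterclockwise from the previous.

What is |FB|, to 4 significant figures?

12.93

H is at the origin; HF runs at -25.4° with length 16.1, so F = (14.54, -6.906). ∠HFG = 148.6° gives FG at 6.000° from the x-axis; with |FG| = 21.2, G = (35.63, -4.690). ∠FGR = 51.5° gives GR at 134.5° from the x-axis; with |GR| = 28.7, R = (15.51, 15.78). GR is perpendicular to RA, so RA runs at -135.5°; with |RA| = 13.5, A = (5.883, 6.318). RA is perpendicular to AP, so AP runs at -45.50°; with |AP| = 14.5, P = (16.05, -4.024). The perpendicularity gives PB at right angles to AP, so PB runs at 44.50°; with |PB| = 9.8, B = (23.04, 2.845). Then |FB| = |B − F| = 12.93.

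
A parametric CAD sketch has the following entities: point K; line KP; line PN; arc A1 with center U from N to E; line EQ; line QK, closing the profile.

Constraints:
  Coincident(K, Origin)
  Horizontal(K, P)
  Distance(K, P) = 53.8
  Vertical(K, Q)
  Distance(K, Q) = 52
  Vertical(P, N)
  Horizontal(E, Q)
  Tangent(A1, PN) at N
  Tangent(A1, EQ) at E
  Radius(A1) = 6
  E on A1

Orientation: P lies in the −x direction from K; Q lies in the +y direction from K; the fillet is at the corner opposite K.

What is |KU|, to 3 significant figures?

66.3

KQ is vertical with |KQ| = 52.0 and Q on the +y side, so Q = (0.00, 52.0). The virtual corner opposite K is at (-53.8, 52.0). A1 meets PN tangentially, so UN is at right angles to PN and A1 meets EQ tangentially, so UE is at right angles to EQ, with radius 6.0, so the center U sits 6.0 in from both sides at U = (-47.8, 46.0). Then |KU| = |U − K| = 66.3.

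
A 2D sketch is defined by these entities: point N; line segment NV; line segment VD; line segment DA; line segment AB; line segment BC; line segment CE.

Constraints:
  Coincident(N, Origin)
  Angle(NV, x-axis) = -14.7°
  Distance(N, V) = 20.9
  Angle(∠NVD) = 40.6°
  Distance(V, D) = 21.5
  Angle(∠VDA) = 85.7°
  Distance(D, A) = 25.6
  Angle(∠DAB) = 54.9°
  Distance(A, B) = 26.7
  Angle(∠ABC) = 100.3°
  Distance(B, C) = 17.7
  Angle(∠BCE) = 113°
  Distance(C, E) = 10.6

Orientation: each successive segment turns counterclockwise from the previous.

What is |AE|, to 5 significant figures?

31.322

∠ABC = 100.3° gives BC at 63.800° from the x-axis; with |BC| = 17.7, C = (21.575, 4.8287). ∠BCE = 113.0° gives CE at 130.80° from the x-axis; with |CE| = 10.6, E = (14.648, 12.853). Then |AE| = |E − A| = 31.322.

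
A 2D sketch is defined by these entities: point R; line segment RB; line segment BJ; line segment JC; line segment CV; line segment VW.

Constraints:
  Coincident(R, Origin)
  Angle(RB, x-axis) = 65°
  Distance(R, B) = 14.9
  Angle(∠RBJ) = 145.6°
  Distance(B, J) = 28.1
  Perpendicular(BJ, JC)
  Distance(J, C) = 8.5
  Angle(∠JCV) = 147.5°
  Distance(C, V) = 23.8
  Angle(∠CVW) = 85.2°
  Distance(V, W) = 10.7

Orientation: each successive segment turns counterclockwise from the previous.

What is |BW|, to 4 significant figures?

23.11

R is at the origin; RB runs at 65.0° with length 14.9, so B = (6.297, 13.50). ∠RBJ = 145.6° gives BJ at 99.40° from the x-axis; with |BJ| = 28.1, J = (1.708, 41.23). The perpendicularity gives JC at right angles to BJ, so JC runs at -170.6°; with |JC| = 8.5, C = (-6.678, 39.84). ∠JCV = 147.5° gives CV at -138.1° from the x-axis; with |CV| = 23.8, V = (-24.39, 23.94). ∠CVW = 85.2° gives VW at -43.30° from the x-axis; with |VW| = 10.7, W = (-16.61, 16.61). Then |BW| = |W − B| = 23.11.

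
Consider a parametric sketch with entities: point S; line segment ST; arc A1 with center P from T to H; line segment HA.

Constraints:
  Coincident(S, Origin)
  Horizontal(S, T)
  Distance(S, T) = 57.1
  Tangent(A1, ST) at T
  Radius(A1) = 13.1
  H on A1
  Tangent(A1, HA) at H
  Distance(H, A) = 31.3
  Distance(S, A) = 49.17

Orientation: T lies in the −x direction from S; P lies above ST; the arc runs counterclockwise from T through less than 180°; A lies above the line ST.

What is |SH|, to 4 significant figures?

45.75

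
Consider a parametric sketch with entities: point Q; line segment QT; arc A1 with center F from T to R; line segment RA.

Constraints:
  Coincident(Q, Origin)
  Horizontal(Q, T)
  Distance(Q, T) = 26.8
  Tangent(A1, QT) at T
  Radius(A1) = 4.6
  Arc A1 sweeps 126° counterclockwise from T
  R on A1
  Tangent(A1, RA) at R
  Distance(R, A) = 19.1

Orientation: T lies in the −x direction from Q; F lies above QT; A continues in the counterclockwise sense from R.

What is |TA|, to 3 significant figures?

24.0

Q is at the origin; QT is horizontal with |QT| = 26.8 and T on the −x side, so T = (-26.8, 0.00). Tangency of A1 to QT means the radius FT is perpendicular to QT, so F = T + (0, 4.6) = (-26.8, 4.60). On A1, T sits at bearing -90° from F; a 126° counterclockwise sweep puts R at bearing 36°, so R = F + 4.6·(cos 36°, sin 36°) = (-23.1, 7.30). A1 meets RA tangentially, so FR is at right angles to RA, so RA runs along (−sin 36°, cos 36°); with |RA| = 19.1, A = (-34.3, 22.8). Then |TA| = |A − T| = 24.0.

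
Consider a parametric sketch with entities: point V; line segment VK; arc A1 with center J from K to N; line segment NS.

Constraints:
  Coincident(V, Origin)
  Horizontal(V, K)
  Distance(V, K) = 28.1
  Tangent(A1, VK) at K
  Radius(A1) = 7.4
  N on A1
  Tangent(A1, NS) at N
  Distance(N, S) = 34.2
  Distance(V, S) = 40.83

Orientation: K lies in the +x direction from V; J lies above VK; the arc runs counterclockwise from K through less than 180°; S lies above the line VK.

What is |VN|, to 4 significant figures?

35.96

Checks: |JN| = 7.400 ✓; ∠(JN, NS) = 90.00° ✓; |NS| = 34.20 ✓; |VS| = 40.83 ✓.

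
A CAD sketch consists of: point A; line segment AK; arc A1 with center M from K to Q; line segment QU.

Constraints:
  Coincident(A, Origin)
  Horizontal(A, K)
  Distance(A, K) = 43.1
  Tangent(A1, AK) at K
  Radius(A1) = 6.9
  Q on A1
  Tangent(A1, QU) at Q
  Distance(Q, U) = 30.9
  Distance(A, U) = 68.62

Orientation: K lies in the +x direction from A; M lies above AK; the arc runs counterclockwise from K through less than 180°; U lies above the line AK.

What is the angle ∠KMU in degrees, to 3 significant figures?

148°

Checks: |MQ| = 6.900 ✓; ∠(MQ, QU) = 90.00° ✓; |QU| = 30.90 ✓; |AU| = 68.62 ✓.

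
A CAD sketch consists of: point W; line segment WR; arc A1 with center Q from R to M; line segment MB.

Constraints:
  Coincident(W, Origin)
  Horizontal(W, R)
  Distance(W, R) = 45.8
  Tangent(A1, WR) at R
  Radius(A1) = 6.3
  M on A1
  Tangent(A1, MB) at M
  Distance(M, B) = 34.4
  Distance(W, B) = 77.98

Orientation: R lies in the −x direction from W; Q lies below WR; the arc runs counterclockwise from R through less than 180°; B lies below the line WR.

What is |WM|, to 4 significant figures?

50.74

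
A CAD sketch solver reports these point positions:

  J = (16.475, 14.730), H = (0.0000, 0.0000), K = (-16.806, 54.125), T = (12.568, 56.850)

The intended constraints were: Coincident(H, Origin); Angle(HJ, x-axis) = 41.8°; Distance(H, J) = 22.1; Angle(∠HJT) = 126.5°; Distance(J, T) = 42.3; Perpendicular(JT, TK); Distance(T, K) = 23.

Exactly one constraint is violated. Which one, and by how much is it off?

Distance(T, K) = 23 — off by 6.50.

H = (0.00, 0.00) ✓; HJ at 41.80° ✓; |HJ| = 22.10 ✓; ∠HJT = 126.5° ✓; |JT| = 42.30 ✓; ∠(JT, TK) = 90.00° ✓; |TK| = 29.50 ✗.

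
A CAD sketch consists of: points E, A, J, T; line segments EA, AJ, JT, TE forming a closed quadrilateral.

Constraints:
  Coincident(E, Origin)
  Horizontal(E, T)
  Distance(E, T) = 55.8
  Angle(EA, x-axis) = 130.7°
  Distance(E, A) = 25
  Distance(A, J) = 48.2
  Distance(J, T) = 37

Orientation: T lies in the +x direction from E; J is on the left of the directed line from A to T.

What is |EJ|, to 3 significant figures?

41.6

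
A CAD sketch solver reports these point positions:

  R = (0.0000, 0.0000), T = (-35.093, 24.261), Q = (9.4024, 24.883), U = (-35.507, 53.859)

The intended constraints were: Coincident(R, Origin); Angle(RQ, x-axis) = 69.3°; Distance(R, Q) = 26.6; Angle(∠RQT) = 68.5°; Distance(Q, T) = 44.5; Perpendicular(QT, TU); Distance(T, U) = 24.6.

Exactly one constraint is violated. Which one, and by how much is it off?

Distance(T, U) = 24.6 — off by 5.00.

R = (0.00, 0.00) ✓; RQ at 69.30° ✓; |RQ| = 26.60 ✓; ∠RQT = 68.50° ✓; |QT| = 44.50 ✓; ∠(QT, TU) = 90.00° ✓; |TU| = 29.60 ✗.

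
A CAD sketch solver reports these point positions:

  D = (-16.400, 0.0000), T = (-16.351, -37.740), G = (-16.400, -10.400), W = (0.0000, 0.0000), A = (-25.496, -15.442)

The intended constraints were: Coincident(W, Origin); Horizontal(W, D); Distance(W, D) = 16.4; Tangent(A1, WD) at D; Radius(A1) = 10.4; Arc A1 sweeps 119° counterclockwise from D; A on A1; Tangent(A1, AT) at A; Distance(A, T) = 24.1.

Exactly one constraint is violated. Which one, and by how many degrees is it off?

Tangent(A1, AT) at A — off by 6.70°.

W = (0.00, 0.00) ✓; W.y = 0.00, D.y = 0.00 ✓; |WD| = 16.40 ✓; ∠(GD, DW) = 90.00° ✓; |GD| = 10.40 ✓; bearing(G→A) − bearing(G→D) = 119.0° ✓; |GA| = 10.40 ✓; ∠(GA, AT) = 96.70° ✗; |AT| = 24.10 ✓.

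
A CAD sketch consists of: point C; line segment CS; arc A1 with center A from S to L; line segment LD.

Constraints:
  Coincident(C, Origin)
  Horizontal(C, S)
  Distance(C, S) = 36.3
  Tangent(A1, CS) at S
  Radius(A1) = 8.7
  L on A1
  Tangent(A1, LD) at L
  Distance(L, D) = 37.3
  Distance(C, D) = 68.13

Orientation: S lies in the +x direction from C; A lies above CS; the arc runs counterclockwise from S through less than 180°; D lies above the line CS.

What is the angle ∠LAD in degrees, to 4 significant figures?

76.87°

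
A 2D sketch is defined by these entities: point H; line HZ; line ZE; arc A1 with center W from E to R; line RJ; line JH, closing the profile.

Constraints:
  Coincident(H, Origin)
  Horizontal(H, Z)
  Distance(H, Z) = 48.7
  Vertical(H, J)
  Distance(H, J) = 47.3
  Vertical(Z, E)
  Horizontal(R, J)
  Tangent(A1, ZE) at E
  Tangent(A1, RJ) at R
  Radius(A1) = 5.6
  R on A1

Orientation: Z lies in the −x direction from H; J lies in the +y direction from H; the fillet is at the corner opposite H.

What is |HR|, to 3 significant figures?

64.0

H is at the origin; H and Z share the same y with |HZ| = 48.7 and Z on the −x side, so Z = (-48.7, 0.00). HJ is vertical with |HJ| = 47.3 and J on the +y side, so J = (0.00, 47.3). The virtual corner opposite H is at (-48.7, 47.3). The tangent condition forces WE to be normal to ZE and A1 meets RJ tangentially, so WR is at right angles to RJ, with radius 5.6, so the center W sits 5.6 in from both sides at W = (-43.1, 41.7). That places the tangent points at E = (-48.7, 41.7) on ZE and R = (-43.1, 47.3) on RJ. Then |HR| = |R − H| = 64.0.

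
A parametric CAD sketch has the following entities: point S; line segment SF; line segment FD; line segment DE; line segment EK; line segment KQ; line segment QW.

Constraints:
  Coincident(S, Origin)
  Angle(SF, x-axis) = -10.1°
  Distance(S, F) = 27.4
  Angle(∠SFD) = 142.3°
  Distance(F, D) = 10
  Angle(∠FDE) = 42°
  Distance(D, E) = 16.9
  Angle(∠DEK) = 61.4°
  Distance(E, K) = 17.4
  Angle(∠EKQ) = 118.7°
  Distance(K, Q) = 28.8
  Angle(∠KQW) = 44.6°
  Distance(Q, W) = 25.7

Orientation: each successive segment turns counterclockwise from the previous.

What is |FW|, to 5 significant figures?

13.318

S is at the origin; SF runs at -10.1° with length 27.4, so F = (26.975, -4.8050). ∠SFD = 142.3° gives FD at 27.600° from the x-axis; with |FD| = 10.0, D = (35.837, -0.17209). ∠FDE = 42.0° gives DE at 165.60° from the x-axis; with |DE| = 16.9, E = (19.468, 4.0308). ∠DEK = 61.4° gives EK at -75.800° from the x-axis; with |EK| = 17.4, K = (23.737, -12.838). ∠EKQ = 118.7° gives KQ at -14.500° from the x-axis; with |KQ| = 28.8, Q = (51.619, -20.049). ∠KQW = 44.6° gives QW at 120.90° from the x-axis; with |QW| = 25.7, W = (38.421, 2.0037). Then |FW| = |W − F| = 13.318.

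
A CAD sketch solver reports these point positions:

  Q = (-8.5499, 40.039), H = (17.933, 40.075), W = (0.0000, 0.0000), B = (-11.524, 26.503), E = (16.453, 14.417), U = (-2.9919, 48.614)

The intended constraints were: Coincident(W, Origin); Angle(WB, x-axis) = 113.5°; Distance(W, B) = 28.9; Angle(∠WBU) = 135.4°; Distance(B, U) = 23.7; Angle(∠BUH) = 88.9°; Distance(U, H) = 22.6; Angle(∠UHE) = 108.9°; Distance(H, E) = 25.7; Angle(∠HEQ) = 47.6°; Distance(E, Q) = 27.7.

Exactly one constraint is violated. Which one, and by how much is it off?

Distance(E, Q) = 27.7 — off by 8.10.

W = (0.00, 0.00) ✓; WB at 113.5° ✓; |WB| = 28.90 ✓; ∠WBU = 135.4° ✓; |BU| = 23.70 ✓; ∠BUH = 88.90° ✓; |UH| = 22.60 ✓; ∠UHE = 108.9° ✓; |HE| = 25.70 ✓; ∠HEQ = 47.60° ✓; |EQ| = 35.80 ✗.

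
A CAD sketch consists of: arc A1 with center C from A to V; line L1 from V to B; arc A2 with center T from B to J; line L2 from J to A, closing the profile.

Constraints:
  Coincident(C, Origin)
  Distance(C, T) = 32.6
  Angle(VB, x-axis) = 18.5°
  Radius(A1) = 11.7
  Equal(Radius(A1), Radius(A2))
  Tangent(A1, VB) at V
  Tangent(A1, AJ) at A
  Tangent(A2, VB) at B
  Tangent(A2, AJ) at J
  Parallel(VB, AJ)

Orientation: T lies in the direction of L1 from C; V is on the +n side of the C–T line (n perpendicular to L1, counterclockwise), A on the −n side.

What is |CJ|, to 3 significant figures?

34.6

The slot axis is L1's direction at 18.5°, so u = (cos 18.5°, sin 18.5°) = (0.948, 0.317) and n = (−sin 18.5°, cos 18.5°) = (-0.317, 0.948). C is at the origin and T lies 32.6 along u from C, so T = 32.6·u = (30.9, 10.3). Tangency of A1 to both parallel lines with radius 11.7 puts V and A at C ± 11.7·n: V = (-3.71, 11.1), A = (3.71, -11.1). Equal radii place B and J the same way about T: B = T + 11.7·n = (27.2, 21.4), J = T − 11.7·n = (34.6, -0.751). Then |CJ| = |J − C| = 34.6.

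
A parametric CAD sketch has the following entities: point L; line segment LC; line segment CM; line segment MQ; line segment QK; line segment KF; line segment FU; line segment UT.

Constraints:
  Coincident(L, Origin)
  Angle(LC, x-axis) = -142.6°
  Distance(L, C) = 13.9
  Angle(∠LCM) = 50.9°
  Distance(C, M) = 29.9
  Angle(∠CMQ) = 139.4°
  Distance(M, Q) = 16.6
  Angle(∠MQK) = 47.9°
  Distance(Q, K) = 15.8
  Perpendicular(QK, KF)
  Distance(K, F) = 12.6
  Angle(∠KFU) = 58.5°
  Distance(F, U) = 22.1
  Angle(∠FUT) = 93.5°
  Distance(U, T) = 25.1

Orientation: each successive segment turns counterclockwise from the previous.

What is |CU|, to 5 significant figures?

46.346

L is at the origin; LC runs at -142.6° with length 13.9, so C = (-11.042, -8.4425). ∠LCM = 50.9° gives CM at -13.500° from the x-axis; with |CM| = 29.9, M = (18.031, -15.423). ∠CMQ = 139.4° gives MQ at 27.100° from the x-axis; with |MQ| = 16.6, Q = (32.809, -7.8605). ∠MQK = 47.9° gives QK at 159.20° from the x-axis; with |QK| = 15.8, K = (18.039, -2.2498). QK is perpendicular to KF, so KF runs at -110.80°; with |KF| = 12.6, F = (13.564, -14.029). ∠KFU = 58.5° gives FU at 10.700° from the x-axis; with |FU| = 22.1, U = (35.280, -9.9254). Then |CU| = |U − C| = 46.346.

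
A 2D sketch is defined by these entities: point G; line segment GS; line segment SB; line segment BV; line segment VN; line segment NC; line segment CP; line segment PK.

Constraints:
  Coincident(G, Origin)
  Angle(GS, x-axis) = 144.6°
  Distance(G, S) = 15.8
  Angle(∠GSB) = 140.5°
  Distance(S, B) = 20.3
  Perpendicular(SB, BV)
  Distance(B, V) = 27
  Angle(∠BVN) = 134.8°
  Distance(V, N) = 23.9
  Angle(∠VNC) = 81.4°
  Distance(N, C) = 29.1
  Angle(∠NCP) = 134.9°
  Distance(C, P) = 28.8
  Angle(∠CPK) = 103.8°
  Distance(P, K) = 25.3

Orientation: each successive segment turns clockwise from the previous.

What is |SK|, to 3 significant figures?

18.9

G is at the origin; GS runs at 144.6° with length 15.8, so S = (-12.9, 9.15). ∠GSB = 140.5° gives SB at 105° from the x-axis; with |SB| = 20.3, B = (-18.2, 28.8). SB is perpendicular to BV, so BV runs at 15.1°; with |BV| = 27.0, V = (7.90, 35.8). ∠BVN = 134.8° gives VN at -30.1° from the x-axis; with |VN| = 23.9, N = (28.6, 23.8). ∠VNC = 81.4° gives NC at -129° from the x-axis; with |NC| = 29.1, C = (10.4, 1.09). ∠NCP = 134.9° gives CP at -174° from the x-axis; with |CP| = 28.8, P = (-18.2, -2.02). ∠CPK = 103.8° gives PK at 110° from the x-axis; with |PK| = 25.3, K = (-26.9, 21.8). Then |SK| = |K − S| = 18.9.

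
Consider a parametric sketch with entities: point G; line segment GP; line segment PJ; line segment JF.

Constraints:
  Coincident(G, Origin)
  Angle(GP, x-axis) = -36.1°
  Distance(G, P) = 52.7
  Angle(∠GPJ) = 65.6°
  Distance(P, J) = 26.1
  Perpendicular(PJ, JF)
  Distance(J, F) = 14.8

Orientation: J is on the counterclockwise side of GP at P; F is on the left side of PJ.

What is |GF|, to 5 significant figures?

33.474

G is at the origin; GP runs at -36.1° with length 52.7, so P = 52.7·(cos -36.1°, sin -36.1°) = (42.581, -31.051). ∠GPJ = 65.6°, so PJ runs at -36.1° + (180° − 65.6°) = 78.300° from the x-axis; with |PJ| = 26.1, J = P + 26.1·(cos 78.300°, sin 78.300°) = (47.874, -5.4929). The perpendicularity gives JF at right angles to PJ; with |JF| = 14.8 on the left of PJ, F = J + 14.8·(-0.97922, 0.20279) = (33.381, -2.4917). Then |GF| = |F − G| = 33.474.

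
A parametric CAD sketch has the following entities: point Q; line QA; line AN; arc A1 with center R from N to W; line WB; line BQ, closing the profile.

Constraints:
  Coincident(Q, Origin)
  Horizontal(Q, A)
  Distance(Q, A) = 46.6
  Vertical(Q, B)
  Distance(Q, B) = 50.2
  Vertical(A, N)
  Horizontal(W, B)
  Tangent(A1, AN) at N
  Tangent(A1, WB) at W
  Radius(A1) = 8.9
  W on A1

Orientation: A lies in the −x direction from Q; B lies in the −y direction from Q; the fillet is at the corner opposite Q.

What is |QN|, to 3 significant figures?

62.3

Q is at the origin; Q and A share the same y with |QA| = 46.6 and A on the −x side, so A = (-46.6, 0.00). Q and B share the same x with |QB| = 50.2 and B on the −y side, so B = (0.00, -50.2). The virtual corner opposite Q is at (-46.6, -50.2). The tangent condition forces RN to be normal to AN and the tangent condition forces RW to be normal to WB, with radius 8.9, so the center R sits 8.9 in from both sides at R = (-37.7, -41.3). That places the tangent points at N = (-46.6, -41.3) on AN and W = (-37.7, -50.2) on WB. Then |QN| = |N − Q| = 62.3.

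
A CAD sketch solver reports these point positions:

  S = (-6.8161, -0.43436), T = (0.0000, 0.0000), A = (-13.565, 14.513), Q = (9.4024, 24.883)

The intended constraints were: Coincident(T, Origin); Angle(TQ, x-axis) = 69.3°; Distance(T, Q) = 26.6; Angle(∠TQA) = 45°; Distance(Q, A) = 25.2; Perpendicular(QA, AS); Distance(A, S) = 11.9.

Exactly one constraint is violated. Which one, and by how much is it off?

Distance(A, S) = 11.9 — off by 4.50.

T = (0.00, 0.00) ✓; TQ at 69.30° ✓; |TQ| = 26.60 ✓; ∠TQA = 45.00° ✓; |QA| = 25.20 ✓; ∠(QA, AS) = 90.00° ✓; |AS| = 16.40 ✗.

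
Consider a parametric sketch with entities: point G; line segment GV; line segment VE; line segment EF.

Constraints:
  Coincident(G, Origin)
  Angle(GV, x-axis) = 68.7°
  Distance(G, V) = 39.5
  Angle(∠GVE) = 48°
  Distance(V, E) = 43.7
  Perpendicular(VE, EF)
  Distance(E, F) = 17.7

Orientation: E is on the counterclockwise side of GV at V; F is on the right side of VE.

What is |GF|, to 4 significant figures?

50.12

∠GVE = 48.0°, so VE runs at 68.7° + (180° − 48.0°) = 200.7° from the x-axis; with |VE| = 43.7, E = V + 43.7·(cos 200.7°, sin 200.7°) = (-26.53, 21.35). VE is perpendicular to EF; with |EF| = 17.7 on the right of VE, F = E + 17.7·(-0.3535, 0.9354) = (-32.79, 37.91). Then |GF| = |F − G| = 50.12.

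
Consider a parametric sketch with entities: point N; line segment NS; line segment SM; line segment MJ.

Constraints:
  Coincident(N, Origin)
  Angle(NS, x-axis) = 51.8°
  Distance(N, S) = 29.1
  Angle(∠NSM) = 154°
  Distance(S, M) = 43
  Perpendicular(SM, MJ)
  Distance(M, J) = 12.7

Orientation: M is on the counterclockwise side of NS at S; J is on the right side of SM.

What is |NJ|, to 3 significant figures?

73.7

N is at the origin; NS runs at 51.8° with length 29.1, so S = 29.1·(cos 51.8°, sin 51.8°) = (18.0, 22.9). ∠NSM = 154.0°, so SM runs at 51.8° + (180° − 154.0°) = 77.8° from the x-axis; with |SM| = 43.0, M = S + 43.0·(cos 77.8°, sin 77.8°) = (27.1, 64.9). The perpendicularity gives MJ at right angles to SM; with |MJ| = 12.7 on the right of SM, J = M + 12.7·(0.977, -0.211) = (39.5, 62.2). Then |NJ| = |J − N| = 73.7.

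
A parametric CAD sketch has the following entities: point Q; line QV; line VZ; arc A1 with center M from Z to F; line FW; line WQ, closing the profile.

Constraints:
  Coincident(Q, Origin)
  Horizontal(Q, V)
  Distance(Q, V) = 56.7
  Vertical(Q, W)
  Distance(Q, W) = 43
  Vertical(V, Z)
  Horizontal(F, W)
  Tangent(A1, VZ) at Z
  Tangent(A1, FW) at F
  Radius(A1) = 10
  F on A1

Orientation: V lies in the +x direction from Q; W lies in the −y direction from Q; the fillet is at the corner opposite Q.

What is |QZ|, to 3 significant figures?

65.6

Q is at the origin; QV is horizontal with |QV| = 56.7 and V on the +x side, so V = (56.7, 0.00). QW is vertical with |QW| = 43.0 and W on the −y side, so W = (0.00, -43.0). The virtual corner opposite Q is at (56.7, -43.0). Since A1 is tangent to VZ there, MZ ⟂ VZ and since A1 is tangent to FW there, MF ⟂ FW, with radius 10.0, so the center M sits 10.0 in from both sides at M = (46.7, -33.0). That places the tangent points at Z = (56.7, -33.0) on VZ and F = (46.7, -43.0) on FW. Then |QZ| = |Z − Q| = 65.6.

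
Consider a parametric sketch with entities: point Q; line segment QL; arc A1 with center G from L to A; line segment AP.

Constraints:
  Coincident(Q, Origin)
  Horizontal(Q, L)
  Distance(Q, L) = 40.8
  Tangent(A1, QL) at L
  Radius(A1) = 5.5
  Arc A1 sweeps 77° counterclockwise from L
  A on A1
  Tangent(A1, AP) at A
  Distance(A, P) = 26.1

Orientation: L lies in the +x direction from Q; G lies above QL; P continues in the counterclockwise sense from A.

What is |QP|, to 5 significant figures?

59.907

Q is at the origin; Q and L share the same y with |QL| = 40.8 and L on the +x side, so L = (40.800, 0.0000). Since A1 is tangent to QL there, GL ⟂ QL, so G = L + (0, 5.5) = (40.800, 5.5000). On A1, L sits at bearing -90° from G; a 77° counterclockwise sweep puts A at bearing -13°, so A = G + 5.5·(cos -13°, sin -13°) = (46.159, 4.2628). Since A1 is tangent to AP there, GA ⟂ AP, so AP runs along (−sin -13°, cos -13°); with |AP| = 26.1, P = (52.030, 29.694). Then |QP| = |P − Q| = 59.907.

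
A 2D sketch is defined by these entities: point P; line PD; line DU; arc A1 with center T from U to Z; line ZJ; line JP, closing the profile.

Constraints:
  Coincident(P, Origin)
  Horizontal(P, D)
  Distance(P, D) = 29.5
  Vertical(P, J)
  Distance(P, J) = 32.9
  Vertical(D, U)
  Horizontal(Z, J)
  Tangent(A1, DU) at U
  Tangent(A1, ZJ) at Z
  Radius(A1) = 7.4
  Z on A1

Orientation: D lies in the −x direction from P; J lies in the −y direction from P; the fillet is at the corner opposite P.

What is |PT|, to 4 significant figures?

33.74

P is at the origin; PD is horizontal with |PD| = 29.5 and D on the −x side, so D = (-29.50, 0.000). PJ is vertical with |PJ| = 32.9 and J on the −y side, so J = (0.000, -32.90). The virtual corner opposite P is at (-29.50, -32.90). A1 meets DU tangentially, so TU is at right angles to DU and tangency of A1 to ZJ means the radius TZ is perpendicular to ZJ, with radius 7.4, so the center T sits 7.4 in from both sides at T = (-22.10, -25.50). Then |PT| = |T − P| = 33.74.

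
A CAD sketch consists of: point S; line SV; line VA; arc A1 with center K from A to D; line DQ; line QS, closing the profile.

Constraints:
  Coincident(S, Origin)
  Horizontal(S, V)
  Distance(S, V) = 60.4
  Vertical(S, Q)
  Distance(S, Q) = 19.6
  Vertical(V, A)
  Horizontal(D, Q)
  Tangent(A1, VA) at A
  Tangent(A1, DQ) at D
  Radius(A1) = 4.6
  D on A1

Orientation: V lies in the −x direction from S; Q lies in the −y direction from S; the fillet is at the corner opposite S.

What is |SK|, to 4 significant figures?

57.78

SQ is vertical with |SQ| = 19.6 and Q on the −y side, so Q = (0.000, -19.60). The virtual corner opposite S is at (-60.40, -19.60). A1 meets VA tangentially, so KA is at right angles to VA and tangency of A1 to DQ means the radius KD is perpendicular to DQ, with radius 4.6, so the center K sits 4.6 in from both sides at K = (-55.80, -15.00). Then |SK| = |K − S| = 57.78.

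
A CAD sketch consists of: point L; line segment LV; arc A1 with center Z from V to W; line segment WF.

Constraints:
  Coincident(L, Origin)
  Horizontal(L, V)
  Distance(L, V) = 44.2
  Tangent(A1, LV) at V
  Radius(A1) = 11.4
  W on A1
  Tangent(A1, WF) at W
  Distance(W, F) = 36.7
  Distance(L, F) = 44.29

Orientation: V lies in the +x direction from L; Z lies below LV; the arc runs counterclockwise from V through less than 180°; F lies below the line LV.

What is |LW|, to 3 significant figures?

34.5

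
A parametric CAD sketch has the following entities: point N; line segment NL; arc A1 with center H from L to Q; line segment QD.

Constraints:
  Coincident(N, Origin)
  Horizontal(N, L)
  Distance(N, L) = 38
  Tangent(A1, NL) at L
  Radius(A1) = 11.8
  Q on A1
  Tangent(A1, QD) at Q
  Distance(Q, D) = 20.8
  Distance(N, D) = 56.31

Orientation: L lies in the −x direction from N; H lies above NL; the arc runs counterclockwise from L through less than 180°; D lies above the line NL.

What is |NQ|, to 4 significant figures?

35.76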